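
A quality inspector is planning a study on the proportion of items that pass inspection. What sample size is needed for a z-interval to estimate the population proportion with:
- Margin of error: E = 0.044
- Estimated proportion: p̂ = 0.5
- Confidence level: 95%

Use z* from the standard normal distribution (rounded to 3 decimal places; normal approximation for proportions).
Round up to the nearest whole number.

Using z* for proportion z-interval (normal approximation).

For 95% confidence, z* = 1.96 (from standard normal table)

Sample size formula for proportion z-interval: n = z*²p̂(1-p̂)/E²

n = 1.96² × 0.5 × 0.5 / 0.044²
  = 3.8416 × 0.25 / 0.001936
  = 496.0744

Round up to the nearest whole number: n = 497

497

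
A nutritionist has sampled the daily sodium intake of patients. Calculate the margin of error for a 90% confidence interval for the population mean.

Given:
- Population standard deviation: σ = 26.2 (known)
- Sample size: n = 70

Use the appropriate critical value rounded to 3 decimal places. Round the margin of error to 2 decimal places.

The population standard deviation σ is known, so use the z-interval margin of error formula.

For 90% confidence, z* = 1.645 (from standard normal table)

Margin of error formula for z-interval: E = z* × σ/√n

E = 1.645 × 26.2/√70
  = 1.645 × 3.131499
  = 5.1513

Rounded to 2 decimal places:

5.15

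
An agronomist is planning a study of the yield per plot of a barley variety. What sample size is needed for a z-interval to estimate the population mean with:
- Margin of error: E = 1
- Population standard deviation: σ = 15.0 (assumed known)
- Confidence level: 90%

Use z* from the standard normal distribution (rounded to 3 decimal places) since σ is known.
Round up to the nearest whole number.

Using z* since population σ is known (z-interval formula).

For 90% confidence, z* = 1.645 (from standard normal table)

Sample size formula for z-interval: n = (z*σ/E)²

n = (1.645 × 15.0 / 1)²
  = (24.675000)²
  = 608.8556

Round up to the nearest whole number: n = 609

609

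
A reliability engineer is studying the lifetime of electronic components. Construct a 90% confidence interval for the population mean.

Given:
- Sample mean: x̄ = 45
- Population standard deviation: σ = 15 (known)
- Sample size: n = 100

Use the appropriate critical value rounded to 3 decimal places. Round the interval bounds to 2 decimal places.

The population standard deviation σ is known, so use a z-interval (standard normal critical value).

For 90% confidence, z* = 1.645 (from standard normal table)

Standard error: SE = σ/√n = 15/√100 = 1.500000

Margin of error: E = z* × SE = 1.645 × 1.500000 = 2.4675

Z-interval: x̄ ± E = 45 ± 2.4675 = (42.5325, 47.4675)

Rounded to 2 decimal places:

(42.53, 47.47)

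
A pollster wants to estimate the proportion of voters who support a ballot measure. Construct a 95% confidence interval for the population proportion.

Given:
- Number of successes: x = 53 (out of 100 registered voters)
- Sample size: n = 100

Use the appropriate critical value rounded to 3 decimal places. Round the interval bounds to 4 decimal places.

Sample proportion: p̂ = 53/100 = 0.530000

Check conditions for normal approximation:
  np̂ = 53 ≥ 10 ✓
  n(1-p̂) = 47 ≥ 10 ✓

The sample is large enough, so use a z-interval (normal approximation) for the proportion.

For 95% confidence, z* = 1.96 (from standard normal table)

Standard error: SE = √(p̂(1-p̂)/n) = √(0.530000×0.470000/100) = 0.04990992

Margin of error: E = z* × SE = 1.96 × 0.04990992 = 0.097823

Z-interval: p̂ ± E = 0.530000 ± 0.097823 = (0.432177, 0.627823)

Rounded to 4 decimal places:

(0.4322, 0.6278)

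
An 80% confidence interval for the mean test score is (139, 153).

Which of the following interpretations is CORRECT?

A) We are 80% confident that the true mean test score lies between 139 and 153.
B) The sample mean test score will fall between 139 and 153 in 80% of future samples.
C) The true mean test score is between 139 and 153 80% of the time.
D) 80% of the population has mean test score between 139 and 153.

A confidence interval represents our confidence in the procedure, not a probability statement about the parameter.

Key concept: If we repeated this sampling process many times and computed an 80% CI each time, about 80% of those intervals would contain the true population parameter.

For this specific interval (139, 153):
- Midpoint (point estimate): 146
- Margin of error: 7

The correct interpretation is the one stating confidence that the true parameter lies in the interval — option A.

A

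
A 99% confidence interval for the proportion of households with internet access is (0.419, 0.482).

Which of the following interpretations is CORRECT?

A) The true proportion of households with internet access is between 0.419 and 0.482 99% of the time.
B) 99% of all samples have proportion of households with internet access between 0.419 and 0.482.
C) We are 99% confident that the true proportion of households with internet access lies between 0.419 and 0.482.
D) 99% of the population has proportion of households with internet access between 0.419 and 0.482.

A confidence interval represents our confidence in the procedure, not a probability statement about the parameter.

Key concept: If we repeated this sampling process many times and computed a 99% CI each time, about 99% of those intervals would contain the true population parameter.

For this specific interval (0.419, 0.482):
- Midpoint (point estimate): 0.4505
- Margin of error: 0.0315

The correct interpretation is the one stating confidence that the true parameter lies in the interval — option C.

C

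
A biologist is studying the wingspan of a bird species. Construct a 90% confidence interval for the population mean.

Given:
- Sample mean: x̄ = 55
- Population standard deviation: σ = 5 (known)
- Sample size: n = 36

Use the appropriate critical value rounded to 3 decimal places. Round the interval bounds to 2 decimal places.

The population standard deviation σ is known, so use a z-interval (standard normal critical value).

For 90% confidence, z* = 1.645 (from standard normal table)

Standard error: SE = σ/√n = 5/√36 = 0.833333

Margin of error: E = z* × SE = 1.645 × 0.833333 = 1.3708

Z-interval: x̄ ± E = 55 ± 1.3708 = (53.6292, 56.3708)

Rounded to 2 decimal places:

(53.63, 56.37)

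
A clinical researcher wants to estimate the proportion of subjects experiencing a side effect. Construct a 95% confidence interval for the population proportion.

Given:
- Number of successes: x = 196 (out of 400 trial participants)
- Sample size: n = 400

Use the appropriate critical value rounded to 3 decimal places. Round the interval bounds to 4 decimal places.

Sample proportion: p̂ = 196/400 = 0.490000

Check conditions for normal approximation:
  np̂ = 196 ≥ 10 ✓
  n(1-p̂) = 204 ≥ 10 ✓

The sample is large enough, so use a z-interval (normal approximation) for the proportion.

For 95% confidence, z* = 1.96 (from standard normal table)

Standard error: SE = √(p̂(1-p̂)/n) = √(0.490000×0.510000/400) = 0.02499500

Margin of error: E = z* × SE = 1.96 × 0.02499500 = 0.048990

Z-interval: p̂ ± E = 0.490000 ± 0.048990 = (0.441010, 0.538990)

Rounded to 4 decimal places:

(0.4410, 0.5390)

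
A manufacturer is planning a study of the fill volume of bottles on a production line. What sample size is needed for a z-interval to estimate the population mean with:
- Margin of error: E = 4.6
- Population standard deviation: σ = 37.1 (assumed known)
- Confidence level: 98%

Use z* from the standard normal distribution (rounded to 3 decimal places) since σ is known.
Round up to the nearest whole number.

Using z* since population σ is known (z-interval formula).

For 98% confidence, z* = 2.326 (from standard normal table)

Sample size formula for z-interval: n = (z*σ/E)²

n = (2.326 × 37.1 / 4.6)²
  = (18.759696)²
  = 351.9262

Round up to the nearest whole number: n = 352

352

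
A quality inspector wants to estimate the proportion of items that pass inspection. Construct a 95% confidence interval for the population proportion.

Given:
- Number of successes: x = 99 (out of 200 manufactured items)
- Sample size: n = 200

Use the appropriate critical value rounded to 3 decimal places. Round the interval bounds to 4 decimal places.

Sample proportion: p̂ = 99/200 = 0.495000

Check conditions for normal approximation:
  np̂ = 99 ≥ 10 ✓
  n(1-p̂) = 101 ≥ 10 ✓

The sample is large enough, so use a z-interval (normal approximation) for the proportion.

For 95% confidence, z* = 1.96 (from standard normal table)

Standard error: SE = √(p̂(1-p̂)/n) = √(0.495000×0.505000/200) = 0.03535357

Margin of error: E = z* × SE = 1.96 × 0.03535357 = 0.069293

Z-interval: p̂ ± E = 0.495000 ± 0.069293 = (0.425707, 0.564293)

Rounded to 4 decimal places:

(0.4257, 0.5643)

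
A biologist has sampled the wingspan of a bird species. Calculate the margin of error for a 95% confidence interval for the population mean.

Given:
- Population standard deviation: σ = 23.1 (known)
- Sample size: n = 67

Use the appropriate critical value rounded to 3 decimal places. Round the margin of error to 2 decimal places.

The population standard deviation σ is known, so use the z-interval margin of error formula.

For 95% confidence, z* = 1.96 (from standard normal table)

Margin of error formula for z-interval: E = z* × σ/√n

E = 1.96 × 23.1/√67
  = 1.96 × 2.822114
  = 5.5313

Rounded to 2 decimal places:

5.53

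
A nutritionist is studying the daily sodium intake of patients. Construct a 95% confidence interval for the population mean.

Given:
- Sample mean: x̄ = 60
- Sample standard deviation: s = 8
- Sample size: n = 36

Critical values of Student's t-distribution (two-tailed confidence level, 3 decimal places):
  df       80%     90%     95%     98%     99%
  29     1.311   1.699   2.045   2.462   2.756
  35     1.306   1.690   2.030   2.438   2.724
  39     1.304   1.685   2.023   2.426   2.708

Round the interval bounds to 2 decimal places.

The population standard deviation σ is unknown (only the sample standard deviation s is given), so use a t-interval with df = n - 1 = 36 - 1 = 35.

For 95% confidence with df = 35, t* = 2.030 (from t-table)

Standard error: SE = s/√n = 8/√36 = 1.333333

Margin of error: E = t* × SE = 2.030 × 1.333333 = 2.7067

T-interval: x̄ ± E = 60 ± 2.7067 = (57.2933, 62.7067)

Rounded to 2 decimal places:

(57.29, 62.71)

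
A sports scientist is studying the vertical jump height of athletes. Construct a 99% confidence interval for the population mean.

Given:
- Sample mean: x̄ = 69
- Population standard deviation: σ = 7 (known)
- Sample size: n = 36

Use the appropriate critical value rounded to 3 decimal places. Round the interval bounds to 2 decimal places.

The population standard deviation σ is known, so use a z-interval (standard normal critical value).

For 99% confidence, z* = 2.576 (from standard normal table)

Standard error: SE = σ/√n = 7/√36 = 1.166667

Margin of error: E = z* × SE = 2.576 × 1.166667 = 3.0053

Z-interval: x̄ ± E = 69 ± 3.0053 = (65.9947, 72.0053)

Rounded to 2 decimal places:

(65.99, 72.01)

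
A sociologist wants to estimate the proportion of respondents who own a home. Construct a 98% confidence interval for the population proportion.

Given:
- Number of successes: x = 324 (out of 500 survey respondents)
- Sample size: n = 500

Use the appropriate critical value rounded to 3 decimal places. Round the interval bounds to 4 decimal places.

Sample proportion: p̂ = 324/500 = 0.648000

Check conditions for normal approximation:
  np̂ = 324 ≥ 10 ✓
  n(1-p̂) = 176 ≥ 10 ✓

The sample is large enough, so use a z-interval (normal approximation) for the proportion.

For 98% confidence, z* = 2.326 (from standard normal table)

Standard error: SE = √(p̂(1-p̂)/n) = √(0.648000×0.352000/500) = 0.02135865

Margin of error: E = z* × SE = 2.326 × 0.02135865 = 0.049680

Z-interval: p̂ ± E = 0.648000 ± 0.049680 = (0.598320, 0.697680)

Rounded to 4 decimal places:

(0.5983, 0.6977)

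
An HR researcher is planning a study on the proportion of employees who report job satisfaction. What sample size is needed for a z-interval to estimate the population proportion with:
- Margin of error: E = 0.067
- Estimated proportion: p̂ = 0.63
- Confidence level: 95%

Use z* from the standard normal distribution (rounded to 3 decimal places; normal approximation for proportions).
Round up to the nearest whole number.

Using z* for proportion z-interval (normal approximation).

For 95% confidence, z* = 1.96 (from standard normal table)

Sample size formula for proportion z-interval: n = z*²p̂(1-p̂)/E²

n = 1.96² × 0.63 × 0.37 / 0.067²
  = 3.8416 × 0.2331 / 0.004489
  = 199.4825

Round up to the nearest whole number: n = 200

200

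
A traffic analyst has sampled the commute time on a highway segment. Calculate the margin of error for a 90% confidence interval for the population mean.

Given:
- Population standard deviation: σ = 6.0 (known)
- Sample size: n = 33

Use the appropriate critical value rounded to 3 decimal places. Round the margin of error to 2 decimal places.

The population standard deviation σ is known, so use the z-interval margin of error formula.

For 90% confidence, z* = 1.645 (from standard normal table)

Margin of error formula for z-interval: E = z* × σ/√n

E = 1.645 × 6.0/√33
  = 1.645 × 1.044466
  = 1.7181

Rounded to 2 decimal places:

1.72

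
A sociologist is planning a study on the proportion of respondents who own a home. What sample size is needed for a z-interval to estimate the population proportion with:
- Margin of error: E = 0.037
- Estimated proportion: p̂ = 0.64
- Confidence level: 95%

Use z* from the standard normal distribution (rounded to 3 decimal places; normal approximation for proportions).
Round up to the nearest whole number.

Using z* for proportion z-interval (normal approximation).

For 95% confidence, z* = 1.96 (from standard normal table)

Sample size formula for proportion z-interval: n = z*²p̂(1-p̂)/E²

n = 1.96² × 0.64 × 0.36 / 0.037²
  = 3.8416 × 0.2304 / 0.001369
  = 646.5337

Round up to the nearest whole number: n = 647

647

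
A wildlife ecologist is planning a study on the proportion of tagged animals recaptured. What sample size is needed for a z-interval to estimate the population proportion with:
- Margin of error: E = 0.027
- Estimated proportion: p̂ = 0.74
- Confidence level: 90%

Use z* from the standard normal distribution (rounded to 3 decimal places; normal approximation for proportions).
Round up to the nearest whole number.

Using z* for proportion z-interval (normal approximation).

For 90% confidence, z* = 1.645 (from standard normal table)

Sample size formula for proportion z-interval: n = z*²p̂(1-p̂)/E²

n = 1.645² × 0.74 × 0.26 / 0.027²
  = 2.706025 × 0.1924 / 0.000729
  = 714.1827

Round up to the nearest whole number: n = 715

715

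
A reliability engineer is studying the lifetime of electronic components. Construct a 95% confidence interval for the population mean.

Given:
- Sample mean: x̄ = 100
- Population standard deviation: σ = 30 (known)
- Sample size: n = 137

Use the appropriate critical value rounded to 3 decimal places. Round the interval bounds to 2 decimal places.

The population standard deviation σ is known, so use a z-interval (standard normal critical value).

For 95% confidence, z* = 1.96 (from standard normal table)

Standard error: SE = σ/√n = 30/√137 = 2.563073

Margin of error: E = z* × SE = 1.96 × 2.563073 = 5.0236

Z-interval: x̄ ± E = 100 ± 5.0236 = (94.9764, 105.0236)

Rounded to 2 decimal places:

(94.98, 105.02)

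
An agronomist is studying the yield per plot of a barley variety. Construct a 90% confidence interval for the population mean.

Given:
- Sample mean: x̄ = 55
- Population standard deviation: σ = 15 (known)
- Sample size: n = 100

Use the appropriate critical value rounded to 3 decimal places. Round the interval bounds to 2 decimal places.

The population standard deviation σ is known, so use a z-interval (standard normal critical value).

For 90% confidence, z* = 1.645 (from standard normal table)

Standard error: SE = σ/√n = 15/√100 = 1.500000

Margin of error: E = z* × SE = 1.645 × 1.500000 = 2.4675

Z-interval: x̄ ± E = 55 ± 2.4675 = (52.5325, 57.4675)

Rounded to 2 decimal places:

(52.53, 57.47)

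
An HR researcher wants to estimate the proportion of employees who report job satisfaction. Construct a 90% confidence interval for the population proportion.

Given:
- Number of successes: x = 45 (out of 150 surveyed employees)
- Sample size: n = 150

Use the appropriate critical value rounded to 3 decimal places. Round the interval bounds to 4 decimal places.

Sample proportion: p̂ = 45/150 = 0.3000000

Check conditions for normal approximation:
  np̂ = 45 ≥ 10 ✓
  n(1-p̂) = 105 ≥ 10 ✓

The sample is large enough, so use a z-interval (normal approximation) for the proportion.

For 90% confidence, z* = 1.645 (from standard normal table)

Standard error: SE = √(p̂(1-p̂)/n) = √(0.3000000×0.7000000/150) = 0.037416574

Margin of error: E = z* × SE = 1.645 × 0.037416574 = 0.0615503

Z-interval: p̂ ± E = 0.3000000 ± 0.0615503 = (0.2384497, 0.3615503)

Rounded to 4 decimal places:

(0.2384, 0.3616)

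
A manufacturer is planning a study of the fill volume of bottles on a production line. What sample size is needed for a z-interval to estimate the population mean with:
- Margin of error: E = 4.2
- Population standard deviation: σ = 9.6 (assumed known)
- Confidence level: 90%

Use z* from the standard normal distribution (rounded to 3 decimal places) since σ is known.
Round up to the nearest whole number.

Using z* since population σ is known (z-interval formula).

For 90% confidence, z* = 1.645 (from standard normal table)

Sample size formula for z-interval: n = (z*σ/E)²

n = (1.645 × 9.6 / 4.2)²
  = (3.760000)²
  = 14.1376

Round up to the nearest whole number: n = 15

15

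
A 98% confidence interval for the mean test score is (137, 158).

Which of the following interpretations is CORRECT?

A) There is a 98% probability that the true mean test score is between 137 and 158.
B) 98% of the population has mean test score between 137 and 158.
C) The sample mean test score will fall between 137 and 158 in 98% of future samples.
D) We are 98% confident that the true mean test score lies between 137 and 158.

A confidence interval represents our confidence in the procedure, not a probability statement about the parameter.

Key concept: If we repeated this sampling process many times and computed a 98% CI each time, about 98% of those intervals would contain the true population parameter.

For this specific interval (137, 158):
- Midpoint (point estimate): 147.5
- Margin of error: 10.5

The correct interpretation is the one stating confidence that the true parameter lies in the interval — option D.

D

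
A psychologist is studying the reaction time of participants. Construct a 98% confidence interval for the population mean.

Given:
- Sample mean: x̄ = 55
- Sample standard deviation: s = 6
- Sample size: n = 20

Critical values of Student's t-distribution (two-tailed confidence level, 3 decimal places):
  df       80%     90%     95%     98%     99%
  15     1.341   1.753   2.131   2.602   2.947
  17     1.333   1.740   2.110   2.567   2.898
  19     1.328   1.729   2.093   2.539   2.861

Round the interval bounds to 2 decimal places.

The population standard deviation σ is unknown (only the sample standard deviation s is given), so use a t-interval with df = n - 1 = 20 - 1 = 19.

For 98% confidence with df = 19, t* = 2.539 (from t-table)

Standard error: SE = s/√n = 6/√20 = 1.341641

Margin of error: E = t* × SE = 2.539 × 1.341641 = 3.4064

T-interval: x̄ ± E = 55 ± 3.4064 = (51.5936, 58.4064)

Rounded to 2 decimal places:

(51.59, 58.41)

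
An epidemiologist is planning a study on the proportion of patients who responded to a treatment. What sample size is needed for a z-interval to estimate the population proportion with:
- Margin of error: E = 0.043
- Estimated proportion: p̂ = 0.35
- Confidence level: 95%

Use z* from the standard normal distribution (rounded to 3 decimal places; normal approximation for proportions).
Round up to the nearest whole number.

Using z* for proportion z-interval (normal approximation).

For 95% confidence, z* = 1.96 (from standard normal table)

Sample size formula for proportion z-interval: n = z*²p̂(1-p̂)/E²

n = 1.96² × 0.35 × 0.65 / 0.043²
  = 3.8416 × 0.2275 / 0.001849
  = 472.6685

Round up to the nearest whole number: n = 473

473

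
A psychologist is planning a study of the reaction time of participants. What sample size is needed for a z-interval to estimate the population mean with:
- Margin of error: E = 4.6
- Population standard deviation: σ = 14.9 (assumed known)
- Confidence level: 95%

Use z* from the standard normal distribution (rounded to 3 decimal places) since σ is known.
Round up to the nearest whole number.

Using z* since population σ is known (z-interval formula).

For 95% confidence, z* = 1.96 (from standard normal table)

Sample size formula for z-interval: n = (z*σ/E)²

n = (1.96 × 14.9 / 4.6)²
  = (6.348696)²
  = 40.3059

Round up to the nearest whole number: n = 41

41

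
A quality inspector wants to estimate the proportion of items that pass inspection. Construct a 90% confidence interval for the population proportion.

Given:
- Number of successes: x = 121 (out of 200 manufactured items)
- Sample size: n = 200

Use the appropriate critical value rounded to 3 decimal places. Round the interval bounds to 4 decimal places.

Sample proportion: p̂ = 121/200 = 0.605000

Check conditions for normal approximation:
  np̂ = 121 ≥ 10 ✓
  n(1-p̂) = 79 ≥ 10 ✓

The sample is large enough, so use a z-interval (normal approximation) for the proportion.

For 90% confidence, z* = 1.645 (from standard normal table)

Standard error: SE = √(p̂(1-p̂)/n) = √(0.605000×0.395000/200) = 0.03456696

Margin of error: E = z* × SE = 1.645 × 0.03456696 = 0.056863

Z-interval: p̂ ± E = 0.605000 ± 0.056863 = (0.548137, 0.661863)

Rounded to 4 decimal places:

(0.5481, 0.6619)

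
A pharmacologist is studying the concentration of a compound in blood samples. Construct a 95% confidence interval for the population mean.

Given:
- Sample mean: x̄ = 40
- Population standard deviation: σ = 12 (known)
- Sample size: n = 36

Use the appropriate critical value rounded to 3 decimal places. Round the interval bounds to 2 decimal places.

The population standard deviation σ is known, so use a z-interval (standard normal critical value).

For 95% confidence, z* = 1.96 (from standard normal table)

Standard error: SE = σ/√n = 12/√36 = 2.000000

Margin of error: E = z* × SE = 1.96 × 2.000000 = 3.9200

Z-interval: x̄ ± E = 40 ± 3.9200 = (36.0800, 43.9200)

Rounded to 2 decimal places:

(36.08, 43.92)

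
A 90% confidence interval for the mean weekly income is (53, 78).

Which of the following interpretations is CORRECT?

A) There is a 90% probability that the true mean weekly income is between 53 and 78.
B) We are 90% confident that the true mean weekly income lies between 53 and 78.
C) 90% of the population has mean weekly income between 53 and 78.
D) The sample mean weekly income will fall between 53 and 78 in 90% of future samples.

A confidence interval represents our confidence in the procedure, not a probability statement about the parameter.

Key concept: If we repeated this sampling process many times and computed a 90% CI each time, about 90% of those intervals would contain the true population parameter.

For this specific interval (53, 78):
- Midpoint (point estimate): 65.5
- Margin of error: 12.5

The correct interpretation is the one stating confidence that the true parameter lies in the interval — option B.

B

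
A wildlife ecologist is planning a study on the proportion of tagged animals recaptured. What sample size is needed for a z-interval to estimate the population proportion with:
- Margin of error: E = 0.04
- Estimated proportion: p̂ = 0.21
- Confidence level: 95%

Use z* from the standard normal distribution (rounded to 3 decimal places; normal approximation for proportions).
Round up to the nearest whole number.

Using z* for proportion z-interval (normal approximation).

For 95% confidence, z* = 1.96 (from standard normal table)

Sample size formula for proportion z-interval: n = z*²p̂(1-p̂)/E²

n = 1.96² × 0.21 × 0.79 / 0.04²
  = 3.8416 × 0.1659 / 0.0016
  = 398.3259

Round up to the nearest whole number: n = 399

399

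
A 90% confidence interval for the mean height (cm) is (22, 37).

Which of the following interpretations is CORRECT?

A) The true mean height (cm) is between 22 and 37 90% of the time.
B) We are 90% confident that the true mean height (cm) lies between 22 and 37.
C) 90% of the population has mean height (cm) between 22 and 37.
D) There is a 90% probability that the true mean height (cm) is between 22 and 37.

A confidence interval represents our confidence in the procedure, not a probability statement about the parameter.

Key concept: If we repeated this sampling process many times and computed a 90% CI each time, about 90% of those intervals would contain the true population parameter.

For this specific interval (22, 37):
- Midpoint (point estimate): 29.5
- Margin of error: 7.5

The correct interpretation is the one stating confidence that the true parameter lies in the interval — option B.

B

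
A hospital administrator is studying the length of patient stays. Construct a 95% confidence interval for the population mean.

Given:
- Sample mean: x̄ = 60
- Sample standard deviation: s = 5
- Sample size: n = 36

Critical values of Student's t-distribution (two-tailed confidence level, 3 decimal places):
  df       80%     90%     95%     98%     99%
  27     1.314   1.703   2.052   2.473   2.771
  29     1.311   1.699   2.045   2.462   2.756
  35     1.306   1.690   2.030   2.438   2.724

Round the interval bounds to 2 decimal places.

The population standard deviation σ is unknown (only the sample standard deviation s is given), so use a t-interval with df = n - 1 = 36 - 1 = 35.

For 95% confidence with df = 35, t* = 2.030 (from t-table)

Standard error: SE = s/√n = 5/√36 = 0.833333

Margin of error: E = t* × SE = 2.030 × 0.833333 = 1.6917

T-interval: x̄ ± E = 60 ± 1.6917 = (58.3083, 61.6917)

Rounded to 2 decimal places:

(58.31, 61.69)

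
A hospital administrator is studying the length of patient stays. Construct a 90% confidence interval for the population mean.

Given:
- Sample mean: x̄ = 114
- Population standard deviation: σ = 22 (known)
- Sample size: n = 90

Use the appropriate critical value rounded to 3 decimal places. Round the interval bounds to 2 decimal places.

The population standard deviation σ is known, so use a z-interval (standard normal critical value).

For 90% confidence, z* = 1.645 (from standard normal table)

Standard error: SE = σ/√n = 22/√90 = 2.319004

Margin of error: E = z* × SE = 1.645 × 2.319004 = 3.8148

Z-interval: x̄ ± E = 114 ± 3.8148 = (110.1852, 117.8148)

Rounded to 2 decimal places:

(110.19, 117.81)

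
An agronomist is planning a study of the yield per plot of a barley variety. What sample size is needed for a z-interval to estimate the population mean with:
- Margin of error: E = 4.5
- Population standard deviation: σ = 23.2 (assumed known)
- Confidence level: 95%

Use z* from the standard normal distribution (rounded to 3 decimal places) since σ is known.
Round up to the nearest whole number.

Using z* since population σ is known (z-interval formula).

For 95% confidence, z* = 1.96 (from standard normal table)

Sample size formula for z-interval: n = (z*σ/E)²

n = (1.96 × 23.2 / 4.5)²
  = (10.104889)²
  = 102.1088

Round up to the nearest whole number: n = 103

103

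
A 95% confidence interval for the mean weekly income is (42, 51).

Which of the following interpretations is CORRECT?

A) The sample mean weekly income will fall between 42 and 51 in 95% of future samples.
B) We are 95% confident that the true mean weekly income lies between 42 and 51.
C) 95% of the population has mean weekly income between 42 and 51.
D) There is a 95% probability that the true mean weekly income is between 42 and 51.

A confidence interval represents our confidence in the procedure, not a probability statement about the parameter.

Key concept: If we repeated this sampling process many times and computed a 95% CI each time, about 95% of those intervals would contain the true population parameter.

For this specific interval (42, 51):
- Midpoint (point estimate): 46.5
- Margin of error: 4.5

The correct interpretation is the one stating confidence that the true parameter lies in the interval — option B.

B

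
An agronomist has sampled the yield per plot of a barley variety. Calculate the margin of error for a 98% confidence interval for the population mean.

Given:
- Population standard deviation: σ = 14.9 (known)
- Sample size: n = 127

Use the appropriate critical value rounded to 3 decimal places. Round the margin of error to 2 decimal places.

The population standard deviation σ is known, so use the z-interval margin of error formula.

For 98% confidence, z* = 2.326 (from standard normal table)

Margin of error formula for z-interval: E = z* × σ/√n

E = 2.326 × 14.9/√127
  = 2.326 × 1.322161
  = 3.0753

Rounded to 2 decimal places:

3.08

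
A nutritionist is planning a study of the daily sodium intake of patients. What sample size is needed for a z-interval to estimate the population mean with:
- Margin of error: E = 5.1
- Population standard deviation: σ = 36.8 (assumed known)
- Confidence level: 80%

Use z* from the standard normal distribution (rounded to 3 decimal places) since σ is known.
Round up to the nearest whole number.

Using z* since population σ is known (z-interval formula).

For 80% confidence, z* = 1.282 (from standard normal table)

Sample size formula for z-interval: n = (z*σ/E)²

n = (1.282 × 36.8 / 5.1)²
  = (9.250510)²
  = 85.5719

Round up to the nearest whole number: n = 86

86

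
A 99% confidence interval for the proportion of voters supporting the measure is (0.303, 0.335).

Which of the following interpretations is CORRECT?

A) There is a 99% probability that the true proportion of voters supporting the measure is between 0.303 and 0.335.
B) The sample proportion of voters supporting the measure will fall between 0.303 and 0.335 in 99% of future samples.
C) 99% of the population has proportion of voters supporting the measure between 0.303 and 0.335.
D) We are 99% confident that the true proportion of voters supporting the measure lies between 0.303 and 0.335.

A confidence interval represents our confidence in the procedure, not a probability statement about the parameter.

Key concept: If we repeated this sampling process many times and computed a 99% CI each time, about 99% of those intervals would contain the true population parameter.

For this specific interval (0.303, 0.335):
- Midpoint (point estimate): 0.319
- Margin of error: 0.016

The correct interpretation is the one stating confidence that the true parameter lies in the interval — option D.

D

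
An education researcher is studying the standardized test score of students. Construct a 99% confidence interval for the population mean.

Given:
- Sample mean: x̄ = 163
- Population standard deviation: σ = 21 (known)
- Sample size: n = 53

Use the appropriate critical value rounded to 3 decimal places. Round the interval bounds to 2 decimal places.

The population standard deviation σ is known, so use a z-interval (standard normal critical value).

For 99% confidence, z* = 2.576 (from standard normal table)

Standard error: SE = σ/√n = 21/√53 = 2.884572

Margin of error: E = z* × SE = 2.576 × 2.884572 = 7.4307

Z-interval: x̄ ± E = 163 ± 7.4307 = (155.5693, 170.4307)

Rounded to 2 decimal places:

(155.57, 170.43)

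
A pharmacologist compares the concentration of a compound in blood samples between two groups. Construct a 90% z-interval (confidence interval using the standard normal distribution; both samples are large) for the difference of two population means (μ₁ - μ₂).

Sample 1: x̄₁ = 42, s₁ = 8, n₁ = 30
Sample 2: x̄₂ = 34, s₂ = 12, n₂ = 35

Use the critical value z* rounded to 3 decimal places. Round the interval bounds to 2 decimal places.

Both samples are large (n₁ = 30 ≥ 30, n₂ = 35 ≥ 30), so a z-interval for the difference of means applies.

Point estimate: x̄₁ - x̄₂ = 42 - 34 = 8

Standard error: SE = √(s₁²/n₁ + s₂²/n₂)
= √(8²/30 + 12²/35)
= √(2.133333 + 4.114286)
= 2.499524

For 90% confidence, z* = 1.645 (from standard normal table)
Margin of error: E = z* × SE = 1.645 × 2.499524 = 4.1117

Z-interval: (x̄₁ - x̄₂) ± E = 8 ± 4.1117 = (3.8883, 12.1117)

Rounded to 2 decimal places:

(3.89, 12.11)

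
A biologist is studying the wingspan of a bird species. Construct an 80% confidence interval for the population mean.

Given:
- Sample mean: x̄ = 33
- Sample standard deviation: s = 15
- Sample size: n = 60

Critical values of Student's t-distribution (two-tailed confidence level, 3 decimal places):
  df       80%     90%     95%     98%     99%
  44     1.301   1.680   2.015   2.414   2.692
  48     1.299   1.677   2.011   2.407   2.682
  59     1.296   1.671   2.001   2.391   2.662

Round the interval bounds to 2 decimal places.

The population standard deviation σ is unknown (only the sample standard deviation s is given), so use a t-interval with df = n - 1 = 60 - 1 = 59.

For 80% confidence with df = 59, t* = 1.296 (from t-table)

Standard error: SE = s/√n = 15/√60 = 1.936492

Margin of error: E = t* × SE = 1.296 × 1.936492 = 2.5097

T-interval: x̄ ± E = 33 ± 2.5097 = (30.4903, 35.5097)

Rounded to 2 decimal places:

(30.49, 35.51)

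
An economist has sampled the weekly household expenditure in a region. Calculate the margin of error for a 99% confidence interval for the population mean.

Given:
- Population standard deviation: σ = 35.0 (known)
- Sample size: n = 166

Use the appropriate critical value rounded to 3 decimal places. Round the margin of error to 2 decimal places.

The population standard deviation σ is known, so use the z-interval margin of error formula.

For 99% confidence, z* = 2.576 (from standard normal table)

Margin of error formula for z-interval: E = z* × σ/√n

E = 2.576 × 35.0/√166
  = 2.576 × 2.716527
  = 6.9978

Rounded to 2 decimal places:

7.00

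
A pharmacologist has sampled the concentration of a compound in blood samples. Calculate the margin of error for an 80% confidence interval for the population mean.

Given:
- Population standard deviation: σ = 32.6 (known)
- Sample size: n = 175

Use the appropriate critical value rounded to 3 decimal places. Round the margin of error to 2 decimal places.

The population standard deviation σ is known, so use the z-interval margin of error formula.

For 80% confidence, z* = 1.282 (from standard normal table)

Margin of error formula for z-interval: E = z* × σ/√n

E = 1.282 × 32.6/√175
  = 1.282 × 2.464328
  = 3.1593

Rounded to 2 decimal places:

3.16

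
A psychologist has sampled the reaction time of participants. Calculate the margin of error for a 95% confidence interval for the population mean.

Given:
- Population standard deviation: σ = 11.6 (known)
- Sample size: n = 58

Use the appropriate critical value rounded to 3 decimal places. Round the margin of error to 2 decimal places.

The population standard deviation σ is known, so use the z-interval margin of error formula.

For 95% confidence, z* = 1.96 (from standard normal table)

Margin of error formula for z-interval: E = z* × σ/√n

E = 1.96 × 11.6/√58
  = 1.96 × 1.523155
  = 2.9854

Rounded to 2 decimal places:

2.99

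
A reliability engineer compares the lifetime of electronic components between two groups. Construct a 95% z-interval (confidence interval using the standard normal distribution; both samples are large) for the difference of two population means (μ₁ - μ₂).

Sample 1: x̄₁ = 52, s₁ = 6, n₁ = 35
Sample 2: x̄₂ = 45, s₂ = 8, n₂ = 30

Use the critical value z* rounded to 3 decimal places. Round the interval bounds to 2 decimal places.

Both samples are large (n₁ = 35 ≥ 30, n₂ = 30 ≥ 30), so a z-interval for the difference of means applies.

Point estimate: x̄₁ - x̄₂ = 52 - 45 = 7

Standard error: SE = √(s₁²/n₁ + s₂²/n₂)
= √(6²/35 + 8²/30)
= √(1.028571 + 2.133333)
= 1.778175

For 95% confidence, z* = 1.96 (from standard normal table)
Margin of error: E = z* × SE = 1.96 × 1.778175 = 3.4852

Z-interval: (x̄₁ - x̄₂) ± E = 7 ± 3.4852 = (3.5148, 10.4852)

Rounded to 2 decimal places:

(3.51, 10.49)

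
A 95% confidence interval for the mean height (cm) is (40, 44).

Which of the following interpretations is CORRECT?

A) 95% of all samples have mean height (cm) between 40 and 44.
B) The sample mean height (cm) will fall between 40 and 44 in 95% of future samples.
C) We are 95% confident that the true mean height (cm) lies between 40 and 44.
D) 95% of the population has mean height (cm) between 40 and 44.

A confidence interval represents our confidence in the procedure, not a probability statement about the parameter.

Key concept: If we repeated this sampling process many times and computed a 95% CI each time, about 95% of those intervals would contain the true population parameter.

For this specific interval (40, 44):
- Midpoint (point estimate): 42
- Margin of error: 2

The correct interpretation is the one stating confidence that the true parameter lies in the interval — option C.

C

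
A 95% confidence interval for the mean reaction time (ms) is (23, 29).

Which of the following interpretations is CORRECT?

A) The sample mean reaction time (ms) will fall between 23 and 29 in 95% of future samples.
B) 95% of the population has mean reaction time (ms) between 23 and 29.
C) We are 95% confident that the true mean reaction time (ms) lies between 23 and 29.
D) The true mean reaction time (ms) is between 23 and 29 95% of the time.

A confidence interval represents our confidence in the procedure, not a probability statement about the parameter.

Key concept: If we repeated this sampling process many times and computed a 95% CI each time, about 95% of those intervals would contain the true population parameter.

For this specific interval (23, 29):
- Midpoint (point estimate): 26
- Margin of error: 3

The correct interpretation is the one stating confidence that the true parameter lies in the interval — option C.

C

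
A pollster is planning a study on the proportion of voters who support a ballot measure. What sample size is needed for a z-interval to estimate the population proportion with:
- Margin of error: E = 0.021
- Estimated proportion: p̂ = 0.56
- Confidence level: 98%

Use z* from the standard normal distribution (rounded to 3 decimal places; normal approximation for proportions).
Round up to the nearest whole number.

Using z* for proportion z-interval (normal approximation).

For 98% confidence, z* = 2.326 (from standard normal table)

Sample size formula for proportion z-interval: n = z*²p̂(1-p̂)/E²

n = 2.326² × 0.56 × 0.44 / 0.021²
  = 5.410276 × 0.2464 / 0.000441
  = 3022.8844

Round up to the nearest whole number: n = 3023

3023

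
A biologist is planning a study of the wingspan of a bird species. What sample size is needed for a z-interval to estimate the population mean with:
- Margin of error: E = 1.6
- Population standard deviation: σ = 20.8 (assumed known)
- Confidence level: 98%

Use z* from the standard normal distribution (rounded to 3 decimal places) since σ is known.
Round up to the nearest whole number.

Using z* since population σ is known (z-interval formula).

For 98% confidence, z* = 2.326 (from standard normal table)

Sample size formula for z-interval: n = (z*σ/E)²

n = (2.326 × 20.8 / 1.6)²
  = (30.238000)²
  = 914.3366

Round up to the nearest whole number: n = 915

915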